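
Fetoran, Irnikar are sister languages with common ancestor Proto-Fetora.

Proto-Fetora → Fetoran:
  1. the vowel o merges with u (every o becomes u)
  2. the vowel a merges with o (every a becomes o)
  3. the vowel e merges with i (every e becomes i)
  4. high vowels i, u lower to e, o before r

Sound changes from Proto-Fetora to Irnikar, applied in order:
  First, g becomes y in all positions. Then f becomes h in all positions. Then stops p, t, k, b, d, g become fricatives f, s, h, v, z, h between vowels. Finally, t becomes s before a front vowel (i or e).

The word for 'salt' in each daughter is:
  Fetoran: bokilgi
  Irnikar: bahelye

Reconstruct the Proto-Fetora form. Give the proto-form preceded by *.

*bakelge

Position 2: Fetoran has o, Irnikar has a. Irnikar preserves a here (none of its changes turn any other segment into a), so the proto-segment is *a.
Position 6: Fetoran has g, Irnikar has y. Fetoran preserves g here (none of its changes turn any other segment into g), so the proto-segment is *g.
Position 4: Fetoran has i, Irnikar has e. Irnikar preserves e here (none of its changes turn any other segment into e), so the proto-segment is *e.
Verify the candidate proto-form against each daughter:
Fetoran: *bakelge > bokelge > bokilgi  (by vowel merger, vowel merger)
Irnikar: *bakelge > bakelye > bahelye  (by unconditioned shift, intervocalic lenition)
Only *bakelge yields all of Fetoran bokilgi, Irnikar bahelye.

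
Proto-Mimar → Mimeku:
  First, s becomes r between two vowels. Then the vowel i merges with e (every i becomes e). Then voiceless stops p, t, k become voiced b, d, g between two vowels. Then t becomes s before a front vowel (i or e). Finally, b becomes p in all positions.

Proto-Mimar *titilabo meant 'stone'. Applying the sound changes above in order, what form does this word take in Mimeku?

Mimeku: *titilabo > tetelabo > tedelabo > sedelabo > sedelapo  (by vowel merger, intervocalic voicing, palatalisation, unconditioned shift)

sedelapo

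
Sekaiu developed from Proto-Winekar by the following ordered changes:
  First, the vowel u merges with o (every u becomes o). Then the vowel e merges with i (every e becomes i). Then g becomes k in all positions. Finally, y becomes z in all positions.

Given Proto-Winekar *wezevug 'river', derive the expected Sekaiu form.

wizivok

Sekaiu: *wezevug > wezevog > wizivog > wizivok  (by vowel merger, vowel merger, unconditioned shift)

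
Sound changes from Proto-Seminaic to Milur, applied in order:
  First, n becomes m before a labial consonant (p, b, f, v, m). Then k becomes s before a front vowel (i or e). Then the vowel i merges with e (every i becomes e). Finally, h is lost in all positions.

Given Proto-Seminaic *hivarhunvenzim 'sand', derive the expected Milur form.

evarumvenzem

Milur: *hivarhunvenzim
  hivarhunvenzim → hivarhumvenzim   [nasal place assimilation]
  hivarhumvenzim (rule 2 does not apply)
  hivarhumvenzim → hevarhumvenzem   [vowel merger]
  hevarhumvenzem → evarumvenzem   [h-loss]
  giving Milur evarumvenzem.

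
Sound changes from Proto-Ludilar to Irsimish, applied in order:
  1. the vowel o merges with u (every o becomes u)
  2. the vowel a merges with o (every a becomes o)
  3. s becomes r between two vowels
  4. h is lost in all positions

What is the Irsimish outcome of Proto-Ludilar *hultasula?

Irsimish: *hultasula
  hultasula (rule 1 does not apply)
  hultasula → hultosulo   [vowel merger]
  hultosulo → hultorulo   [rhotacism]
  hultorulo → ultorulo   [h-loss]
  giving Irsimish ultorulo.

ultorulo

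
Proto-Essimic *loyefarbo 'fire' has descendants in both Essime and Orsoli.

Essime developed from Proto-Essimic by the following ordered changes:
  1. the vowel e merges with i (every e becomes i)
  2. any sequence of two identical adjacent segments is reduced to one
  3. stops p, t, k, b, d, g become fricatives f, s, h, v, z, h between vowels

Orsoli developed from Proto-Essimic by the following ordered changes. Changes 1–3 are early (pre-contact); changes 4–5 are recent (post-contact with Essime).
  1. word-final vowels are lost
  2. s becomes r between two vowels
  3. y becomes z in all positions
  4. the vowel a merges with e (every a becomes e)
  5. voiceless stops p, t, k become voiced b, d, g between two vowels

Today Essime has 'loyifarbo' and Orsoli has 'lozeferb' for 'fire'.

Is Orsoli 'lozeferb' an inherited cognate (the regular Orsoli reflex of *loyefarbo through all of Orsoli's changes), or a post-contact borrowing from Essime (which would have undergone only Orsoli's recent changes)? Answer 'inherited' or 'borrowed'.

If inherited, *loyefarbo would pass through all of Orsoli's changes:
Orsoli: start from *loyefarbo.
  rule 1 (apocope): loyefarbo → loyefarb
  rule 2: no change — loyefarb
  rule 3 (unconditioned shift): loyefarb → lozefarb
  rule 4 (vowel merger): lozefarb → lozeferb
  rule 5: no change — lozeferb
  ⇒ Orsoli lozeferb
If borrowed from Essime 'loyifarbo' after the early changes, it would undergo only the recent ones:
  rule 4 (vowel merger): loyifarbo → loyiferbo
  rule 5 (intervocalic voicing): no change (loyiferbo)
  ⇒ as a loan: loyiferbo
Orsoli 'lozeferb' matches the inherited outcome exactly, so it is an inherited cognate, not a loan.

inherited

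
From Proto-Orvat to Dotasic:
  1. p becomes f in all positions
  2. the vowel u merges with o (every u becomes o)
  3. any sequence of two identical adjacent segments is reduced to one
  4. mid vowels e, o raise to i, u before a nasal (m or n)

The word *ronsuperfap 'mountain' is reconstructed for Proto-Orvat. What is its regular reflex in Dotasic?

runsoferfaf

Dotasic: *ronsuperfap > ronsuferfaf > ronsoferfaf > runsoferfaf  (by unconditioned shift, vowel merger, pre-nasal raising)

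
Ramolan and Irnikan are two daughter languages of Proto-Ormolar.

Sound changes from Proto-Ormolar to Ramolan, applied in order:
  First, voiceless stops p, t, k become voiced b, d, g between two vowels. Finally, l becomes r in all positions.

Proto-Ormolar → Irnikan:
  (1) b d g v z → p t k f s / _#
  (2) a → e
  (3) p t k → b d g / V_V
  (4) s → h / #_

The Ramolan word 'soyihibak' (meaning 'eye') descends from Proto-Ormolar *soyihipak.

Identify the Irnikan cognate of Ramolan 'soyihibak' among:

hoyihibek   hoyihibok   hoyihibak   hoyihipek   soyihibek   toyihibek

Irnikan: *soyihipak > soyihipek > soyihibek > hoyihibek  (by vowel merger, intervocalic voicing, debuccalisation)
Only 'hoyihibek' matches the regular Irnikan development of *soyihipak.

hoyihibek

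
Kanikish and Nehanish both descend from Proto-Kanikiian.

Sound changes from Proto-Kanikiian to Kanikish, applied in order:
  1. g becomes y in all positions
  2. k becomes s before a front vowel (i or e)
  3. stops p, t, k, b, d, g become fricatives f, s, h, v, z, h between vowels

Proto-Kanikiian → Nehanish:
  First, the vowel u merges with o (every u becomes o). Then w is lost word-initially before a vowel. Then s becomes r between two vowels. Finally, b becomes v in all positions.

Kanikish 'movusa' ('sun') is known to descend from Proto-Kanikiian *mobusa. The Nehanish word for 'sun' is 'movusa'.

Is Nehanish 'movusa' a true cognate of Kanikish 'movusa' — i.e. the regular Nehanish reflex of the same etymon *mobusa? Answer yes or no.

Derive the expected Nehanish reflex of *mobusa:
Nehanish: start from *mobusa.
  rule 1 (vowel merger): mobusa → mobosa
  rule 2: no change — mobosa
  rule 3 (rhotacism): mobosa → mobora
  rule 4 (unconditioned shift): mobora → movora
  ⇒ Nehanish movora
The regular Nehanish reflex would be 'movora', but the attested form is 'movusa'. The correspondence is irregular, so they are not cognates (the Nehanish form has a different source).

no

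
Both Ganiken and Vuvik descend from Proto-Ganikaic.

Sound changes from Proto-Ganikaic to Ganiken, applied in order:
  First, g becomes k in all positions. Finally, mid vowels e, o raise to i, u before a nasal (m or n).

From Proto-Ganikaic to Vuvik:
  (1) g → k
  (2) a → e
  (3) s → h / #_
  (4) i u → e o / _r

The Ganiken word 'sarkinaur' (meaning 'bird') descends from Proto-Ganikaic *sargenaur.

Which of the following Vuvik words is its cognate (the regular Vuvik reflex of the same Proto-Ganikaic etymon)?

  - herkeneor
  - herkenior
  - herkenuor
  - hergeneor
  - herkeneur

Vuvik: start from *sargenaur.
  rule 1 (unconditioned shift): sargenaur → sarkenaur
  rule 2 (vowel merger): sarkenaur → serkeneur
  rule 3 (debuccalisation): serkeneur → herkeneur
  rule 4 (pre-rhotic lowering): herkeneur → herkeneor
  ⇒ Vuvik herkeneor
Among the options, 'herkeneor' alone shows every Vuvik change applied in order.

herkeneor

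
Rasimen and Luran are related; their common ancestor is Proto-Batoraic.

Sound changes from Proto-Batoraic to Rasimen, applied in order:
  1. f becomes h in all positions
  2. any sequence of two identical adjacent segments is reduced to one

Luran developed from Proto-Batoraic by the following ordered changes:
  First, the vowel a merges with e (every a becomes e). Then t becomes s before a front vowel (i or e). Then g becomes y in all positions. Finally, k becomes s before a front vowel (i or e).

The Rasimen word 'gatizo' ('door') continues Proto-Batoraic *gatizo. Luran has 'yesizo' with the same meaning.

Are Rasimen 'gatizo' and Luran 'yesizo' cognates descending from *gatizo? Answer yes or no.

yes

Derive the expected Luran reflex of *gatizo:
Luran: *gatizo > getizo > gesizo > yesizo  (by vowel merger, palatalisation, unconditioned shift)
Luran 'yesizo' matches the regular reflex exactly, so the pair is cognate.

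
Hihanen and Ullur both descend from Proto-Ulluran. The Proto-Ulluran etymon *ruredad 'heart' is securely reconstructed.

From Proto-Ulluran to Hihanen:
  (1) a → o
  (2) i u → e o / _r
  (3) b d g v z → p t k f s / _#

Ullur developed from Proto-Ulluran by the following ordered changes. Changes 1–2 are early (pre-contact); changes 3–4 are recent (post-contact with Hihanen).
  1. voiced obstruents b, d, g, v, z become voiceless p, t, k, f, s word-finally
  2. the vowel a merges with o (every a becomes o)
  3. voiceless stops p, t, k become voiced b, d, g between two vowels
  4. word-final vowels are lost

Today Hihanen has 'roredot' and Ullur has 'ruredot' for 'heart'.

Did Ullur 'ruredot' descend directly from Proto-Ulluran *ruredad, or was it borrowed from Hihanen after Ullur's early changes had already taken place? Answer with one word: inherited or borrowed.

If inherited, *ruredad would pass through all of Ullur's changes:
Ullur: start from *ruredad.
  rule 1 (final devoicing): ruredad → ruredat
  rule 2 (vowel merger): ruredat → ruredot
  rule 3: no change — ruredot
  rule 4: no change — ruredot
  ⇒ Ullur ruredot
If borrowed from Hihanen 'roredot' after the early changes, it would undergo only the recent ones:
  rule 3 (intervocalic voicing): no change (roredot)
  rule 4 (apocope): no change (roredot)
  ⇒ as a loan: roredot
Ullur 'ruredot' matches the inherited outcome exactly, so it is an inherited cognate, not a loan.

inherited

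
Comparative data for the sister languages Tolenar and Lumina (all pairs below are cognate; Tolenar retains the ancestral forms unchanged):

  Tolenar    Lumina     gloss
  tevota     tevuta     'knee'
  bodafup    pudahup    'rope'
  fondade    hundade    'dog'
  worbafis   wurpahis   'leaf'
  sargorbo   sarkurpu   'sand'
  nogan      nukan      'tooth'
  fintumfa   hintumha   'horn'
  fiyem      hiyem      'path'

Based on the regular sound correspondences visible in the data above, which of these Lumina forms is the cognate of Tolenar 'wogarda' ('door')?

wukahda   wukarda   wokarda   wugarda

wukarda

tevota ~ tevuta, bodafup ~ pudahup — Tolenar o corresponds to Lumina u after a consonant, before a consonant other than r, m, n, p, b, f, v.
nogan ~ nukan — Tolenar g corresponds to Lumina k between vowels (before a back vowel).
Applying these to Tolenar 'wogarda':
  wogarda → wugarda   (o→u after a consonant, before a consonant other than r, m, n, p, b, f, v)
  wugarda → wukarda   (g→k between vowels (before a back vowel))
So the Lumina cognate is 'wukarda'.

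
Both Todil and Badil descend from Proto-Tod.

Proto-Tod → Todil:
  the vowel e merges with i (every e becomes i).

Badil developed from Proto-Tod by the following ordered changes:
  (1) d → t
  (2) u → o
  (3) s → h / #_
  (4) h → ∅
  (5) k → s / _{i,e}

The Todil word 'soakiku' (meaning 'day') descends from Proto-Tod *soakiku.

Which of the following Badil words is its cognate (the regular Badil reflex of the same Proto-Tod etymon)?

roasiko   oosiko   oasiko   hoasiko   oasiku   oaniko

oasiko

Badil: *soakiku > soakiko > hoakiko > oakiko > oasiko  (by vowel merger, debuccalisation, h-loss, palatalisation)
Among the options, 'oasiko' alone shows every Badil change applied in order.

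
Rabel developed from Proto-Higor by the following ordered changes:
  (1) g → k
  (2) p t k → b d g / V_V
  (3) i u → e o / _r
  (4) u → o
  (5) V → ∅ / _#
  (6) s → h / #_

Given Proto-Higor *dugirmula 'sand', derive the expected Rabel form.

Rabel: start from *dugirmula.
  rule 1 (unconditioned shift): dugirmula → dukirmula
  rule 2 (intervocalic voicing): dukirmula → dugirmula
  rule 3 (pre-rhotic lowering): dugirmula → dugermula
  rule 4 (vowel merger): dugermula → dogermola
  rule 5 (apocope): dogermola → dogermol
  rule 6: no change — dogermol
  ⇒ Rabel dogermol

dogermol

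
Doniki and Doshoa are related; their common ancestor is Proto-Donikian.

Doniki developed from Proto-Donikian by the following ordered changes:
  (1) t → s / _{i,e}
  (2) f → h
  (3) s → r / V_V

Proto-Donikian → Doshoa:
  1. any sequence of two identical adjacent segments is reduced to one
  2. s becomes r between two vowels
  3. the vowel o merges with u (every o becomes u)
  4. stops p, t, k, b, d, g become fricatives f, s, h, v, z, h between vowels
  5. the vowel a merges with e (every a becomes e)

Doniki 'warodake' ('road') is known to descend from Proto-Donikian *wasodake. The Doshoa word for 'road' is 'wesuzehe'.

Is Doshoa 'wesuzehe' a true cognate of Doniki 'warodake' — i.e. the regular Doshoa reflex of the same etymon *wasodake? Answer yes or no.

no

Derive the expected Doshoa reflex of *wasodake:
Doshoa: *wasodake > warodake > warudake > waruzahe > weruzehe  (by rhotacism, vowel merger, intervocalic lenition, vowel merger)
The regular Doshoa reflex would be 'weruzehe', but the attested form is 'wesuzehe'. The correspondence is irregular, so they are not cognates (the Doshoa form has a different source).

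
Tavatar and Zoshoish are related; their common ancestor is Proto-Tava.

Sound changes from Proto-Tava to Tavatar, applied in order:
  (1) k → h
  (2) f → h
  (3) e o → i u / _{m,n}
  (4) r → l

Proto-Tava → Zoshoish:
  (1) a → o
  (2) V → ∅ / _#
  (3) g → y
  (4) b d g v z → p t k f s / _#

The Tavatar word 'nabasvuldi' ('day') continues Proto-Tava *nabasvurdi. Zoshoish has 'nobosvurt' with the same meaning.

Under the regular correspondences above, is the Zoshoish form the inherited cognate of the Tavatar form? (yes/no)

yes

Derive the expected Zoshoish reflex of *nabasvurdi:
Zoshoish: start from *nabasvurdi.
  rule 1 (vowel merger): nabasvurdi → nobosvurdi
  rule 2 (apocope): nobosvurdi → nobosvurd
  rule 3: no change — nobosvurd
  rule 4 (final devoicing): nobosvurd → nobosvurt
  ⇒ Zoshoish nobosvurt
Zoshoish 'nobosvurt' matches the regular reflex exactly, so the pair is cognate.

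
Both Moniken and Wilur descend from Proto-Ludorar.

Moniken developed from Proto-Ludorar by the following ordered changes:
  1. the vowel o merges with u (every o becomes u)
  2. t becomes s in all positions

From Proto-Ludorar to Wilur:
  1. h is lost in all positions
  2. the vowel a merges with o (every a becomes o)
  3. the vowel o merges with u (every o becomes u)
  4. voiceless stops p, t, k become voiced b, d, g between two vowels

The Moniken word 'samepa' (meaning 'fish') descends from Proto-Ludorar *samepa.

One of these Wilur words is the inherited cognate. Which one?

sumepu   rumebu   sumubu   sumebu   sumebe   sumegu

Wilur: *samepa
  samepa (rule 1 does not apply)
  samepa → somepo   [vowel merger]
  somepo → sumepu   [vowel merger]
  sumepu → sumebu   [intervocalic voicing]
  giving Wilur sumebu.
Among the options, 'sumebu' alone shows every Wilur change applied in order.

sumebu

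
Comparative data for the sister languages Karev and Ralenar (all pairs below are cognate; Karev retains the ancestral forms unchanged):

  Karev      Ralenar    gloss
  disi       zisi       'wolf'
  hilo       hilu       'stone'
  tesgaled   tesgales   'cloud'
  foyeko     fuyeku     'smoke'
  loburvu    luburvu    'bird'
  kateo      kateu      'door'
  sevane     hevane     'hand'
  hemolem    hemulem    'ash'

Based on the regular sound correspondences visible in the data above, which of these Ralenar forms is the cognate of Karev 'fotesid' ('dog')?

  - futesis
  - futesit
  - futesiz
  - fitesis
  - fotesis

foyeko ~ fuyeku, hemolem ~ hemulem — Karev o corresponds to Ralenar u after a consonant, before a consonant other than r, m, n, p, b, f, v.
tesgaled ~ tesgales — Karev d corresponds to Ralenar s word-finally.
Applying these to Karev 'fotesid':
  fotesid → futesid   (o→u after a consonant, before a consonant other than r, m, n, p, b, f, v)
  futesid → futesis   (d→s word-finally)
So the Ralenar cognate is 'futesis'.

futesis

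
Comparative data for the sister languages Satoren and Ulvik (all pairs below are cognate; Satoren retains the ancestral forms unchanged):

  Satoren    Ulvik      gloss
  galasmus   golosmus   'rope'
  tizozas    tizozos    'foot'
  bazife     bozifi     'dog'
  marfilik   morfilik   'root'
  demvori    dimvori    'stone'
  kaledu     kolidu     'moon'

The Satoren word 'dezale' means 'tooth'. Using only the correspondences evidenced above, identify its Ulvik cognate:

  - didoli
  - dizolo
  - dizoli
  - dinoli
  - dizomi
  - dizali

kaledu ~ kolidu — Satoren e corresponds to Ulvik i after a consonant, before a consonant other than r, m, n, p, b, f, v.
galasmus ~ golosmus, tizozas ~ tizozos — Satoren a corresponds to Ulvik o after a consonant, before a consonant other than r, m, n, p, b, f, v.
bazife ~ bozifi — Satoren e corresponds to Ulvik i word-finally.
Applying these to Satoren 'dezale':
  dezale → dizale   (e→i after a consonant, before a consonant other than r, m, n, p, b, f, v)
  dizale → dizole   (a→o after a consonant, before a consonant other than r, m, n, p, b, f, v)
  dizole → dizoli   (e→i word-finally)
So the Ulvik cognate is 'dizoli'.

dizoli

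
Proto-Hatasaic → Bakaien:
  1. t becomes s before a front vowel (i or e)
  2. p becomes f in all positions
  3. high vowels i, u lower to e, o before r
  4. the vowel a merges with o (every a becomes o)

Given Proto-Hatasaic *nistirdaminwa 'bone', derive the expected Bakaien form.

nisserdominwo

Bakaien: *nistirdaminwa > nissirdaminwa > nisserdaminwa > nisserdominwo  (by palatalisation, pre-rhotic lowering, vowel merger)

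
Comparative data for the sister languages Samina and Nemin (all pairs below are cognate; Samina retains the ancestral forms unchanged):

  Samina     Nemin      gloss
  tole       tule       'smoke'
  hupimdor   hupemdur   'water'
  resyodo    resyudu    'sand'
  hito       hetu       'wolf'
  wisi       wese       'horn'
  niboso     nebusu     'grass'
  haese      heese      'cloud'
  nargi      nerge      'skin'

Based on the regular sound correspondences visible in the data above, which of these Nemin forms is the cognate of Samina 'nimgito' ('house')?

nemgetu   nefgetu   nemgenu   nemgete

nemgetu

hupimdor ~ hupemdur — Samina i corresponds to Nemin e after a consonant, before a nasal.
hito ~ hetu, wisi ~ wese — Samina i corresponds to Nemin e after a consonant, before a consonant other than r, m, n, p, b, f, v.
resyodo ~ resyudu, hito ~ hetu — Samina o corresponds to Nemin u word-finally.
Applying these to Samina 'nimgito':
  nimgito → nemgito   (i→e after a consonant, before a nasal)
  nemgito → nemgeto   (i→e after a consonant, before a consonant other than r, m, n, p, b, f, v)
  nemgeto → nemgetu   (o→u word-finally)
So the Nemin cognate is 'nemgetu'.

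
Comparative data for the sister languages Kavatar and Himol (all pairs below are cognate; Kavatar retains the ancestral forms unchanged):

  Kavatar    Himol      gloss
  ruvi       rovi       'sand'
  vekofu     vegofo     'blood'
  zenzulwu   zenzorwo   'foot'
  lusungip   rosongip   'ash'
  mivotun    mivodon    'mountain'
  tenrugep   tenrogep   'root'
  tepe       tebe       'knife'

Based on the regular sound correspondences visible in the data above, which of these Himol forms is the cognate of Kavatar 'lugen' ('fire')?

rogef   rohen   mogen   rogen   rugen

lusungip ~ rosongip — Kavatar l corresponds to Himol r word-initially before a back vowel.
zenzulwu ~ zenzorwo, lusungip ~ rosongip — Kavatar u corresponds to Himol o after a consonant, before a consonant other than r, m, n, p, b, f, v.
Applying these to Kavatar 'lugen':
  lugen → rugen   (l→r word-initially before a back vowel)
  rugen → rogen   (u→o after a consonant, before a consonant other than r, m, n, p, b, f, v)
So the Himol cognate is 'rogen'.

rogen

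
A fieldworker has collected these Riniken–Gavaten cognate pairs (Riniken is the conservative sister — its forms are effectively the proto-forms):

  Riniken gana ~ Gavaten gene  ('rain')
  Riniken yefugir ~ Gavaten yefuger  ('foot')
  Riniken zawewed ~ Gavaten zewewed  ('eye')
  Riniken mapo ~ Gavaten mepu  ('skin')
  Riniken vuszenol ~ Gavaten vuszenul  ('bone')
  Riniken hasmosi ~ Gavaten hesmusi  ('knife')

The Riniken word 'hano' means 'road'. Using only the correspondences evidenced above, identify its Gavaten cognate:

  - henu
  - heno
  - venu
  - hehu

henu

gana ~ gene — Riniken a corresponds to Gavaten e after a consonant, before a nasal.
mapo ~ mepu — Riniken o corresponds to Gavaten u word-finally.
Applying these to Riniken 'hano':
  hano → heno   (a→e after a consonant, before a nasal)
  heno → henu   (o→u word-finally)
So the Gavaten cognate is 'henu'.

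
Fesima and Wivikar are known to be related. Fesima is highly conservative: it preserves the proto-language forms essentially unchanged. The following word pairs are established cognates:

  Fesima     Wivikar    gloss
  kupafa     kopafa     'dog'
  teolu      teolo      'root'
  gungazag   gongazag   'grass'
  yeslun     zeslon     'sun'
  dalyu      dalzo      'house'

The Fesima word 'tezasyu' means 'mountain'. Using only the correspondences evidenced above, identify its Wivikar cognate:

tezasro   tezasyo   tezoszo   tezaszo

tezaszo

dalyu ~ dalzo — Fesima y corresponds to Wivikar z after a consonant, before a back vowel.
teolu ~ teolo, dalyu ~ dalzo — Fesima u corresponds to Wivikar o word-finally.
Applying these to Fesima 'tezasyu':
  tezasyu → tezaszu   (y→z after a consonant, before a back vowel)
  tezaszu → tezaszo   (u→o word-finally)
So the Wivikar cognate is 'tezaszo'.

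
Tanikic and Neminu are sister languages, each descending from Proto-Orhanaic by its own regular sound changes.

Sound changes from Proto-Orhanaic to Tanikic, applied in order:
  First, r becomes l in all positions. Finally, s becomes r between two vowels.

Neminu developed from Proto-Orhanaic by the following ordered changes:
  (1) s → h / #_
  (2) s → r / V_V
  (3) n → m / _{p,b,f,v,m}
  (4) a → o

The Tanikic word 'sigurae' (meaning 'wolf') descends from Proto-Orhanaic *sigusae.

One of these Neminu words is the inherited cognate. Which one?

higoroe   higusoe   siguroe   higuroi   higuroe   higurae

higuroe

Neminu: start from *sigusae.
  rule 1 (debuccalisation): sigusae → higusae
  rule 2 (rhotacism): higusae → higurae
  rule 3: no change — higurae
  rule 4 (vowel merger): higurae → higuroe
  ⇒ Neminu higuroe
Among the options, 'higuroe' alone shows every Neminu change applied in order.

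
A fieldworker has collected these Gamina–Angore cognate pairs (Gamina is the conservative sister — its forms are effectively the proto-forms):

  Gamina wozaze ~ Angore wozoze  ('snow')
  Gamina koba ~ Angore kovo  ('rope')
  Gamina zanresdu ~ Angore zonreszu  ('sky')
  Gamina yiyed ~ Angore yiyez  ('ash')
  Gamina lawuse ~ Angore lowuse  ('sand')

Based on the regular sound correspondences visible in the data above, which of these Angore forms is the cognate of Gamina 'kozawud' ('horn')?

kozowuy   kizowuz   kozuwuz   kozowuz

wozaze ~ wozoze, lawuse ~ lowuse — Gamina a corresponds to Angore o after a consonant, before a consonant other than r, m, n, p, b, f, v.
yiyed ~ yiyez — Gamina d corresponds to Angore z word-finally.
Applying these to Gamina 'kozawud':
  kozawud → kozowud   (a→o after a consonant, before a consonant other than r, m, n, p, b, f, v)
  kozowud → kozowuz   (d→z word-finally)
So the Angore cognate is 'kozowuz'.

kozowuz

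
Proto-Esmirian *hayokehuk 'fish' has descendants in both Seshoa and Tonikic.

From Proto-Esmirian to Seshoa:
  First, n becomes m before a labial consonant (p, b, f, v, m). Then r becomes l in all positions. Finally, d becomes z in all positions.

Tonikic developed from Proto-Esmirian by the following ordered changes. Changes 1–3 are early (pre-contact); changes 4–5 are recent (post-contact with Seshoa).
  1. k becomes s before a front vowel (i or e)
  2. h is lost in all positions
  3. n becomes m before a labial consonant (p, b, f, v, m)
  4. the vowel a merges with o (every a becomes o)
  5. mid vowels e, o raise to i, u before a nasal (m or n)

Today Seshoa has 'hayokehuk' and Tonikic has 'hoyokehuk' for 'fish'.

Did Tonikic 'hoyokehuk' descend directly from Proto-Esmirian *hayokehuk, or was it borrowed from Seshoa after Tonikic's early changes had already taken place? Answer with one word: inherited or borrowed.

If inherited, *hayokehuk would pass through all of Tonikic's changes:
Tonikic: *hayokehuk > hayosehuk > ayoseuk > oyoseuk  (by palatalisation, h-loss, vowel merger)
If borrowed from Seshoa 'hayokehuk' after the early changes, it would undergo only the recent ones:
  rule 4 (vowel merger): hayokehuk → hoyokehuk
  rule 5 (pre-nasal raising): no change (hoyokehuk)
  ⇒ as a loan: hoyokehuk
Tonikic 'hoyokehuk' matches the loan outcome 'hoyokehuk', not the inherited 'oyoseuk' — it skipped the early Tonikic changes, so it was borrowed from Seshoa.

borrowed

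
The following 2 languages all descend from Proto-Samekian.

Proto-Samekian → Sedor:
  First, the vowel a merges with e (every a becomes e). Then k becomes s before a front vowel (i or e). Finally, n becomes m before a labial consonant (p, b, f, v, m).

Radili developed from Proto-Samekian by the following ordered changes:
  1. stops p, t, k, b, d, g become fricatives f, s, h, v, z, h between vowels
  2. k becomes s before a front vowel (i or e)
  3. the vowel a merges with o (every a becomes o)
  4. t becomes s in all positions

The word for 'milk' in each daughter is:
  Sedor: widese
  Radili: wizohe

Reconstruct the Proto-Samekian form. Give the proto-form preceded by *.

Position 5: Sedor has s, Radili has h. Taking the neighbouring segments as reconstructed: Sedor s could go back to *k or *s; Radili h could go back to *k or *g or *h — the one source consistent with every daughter is *k.
Position 3: Sedor has d, Radili has z. Sedor preserves d here (none of its changes turn any other segment into d), so the proto-segment is *d.
Continuing position by position gives *widake; check it forward:
Sedor: *widake
  widake → wideke   [vowel merger]
  wideke → widese   [palatalisation]
  widese (rule 3 does not apply)
  giving Sedor widese.
Radili: start from *widake.
  rule 1 (intervocalic lenition): widake → wizahe
  rule 2: no change — wizahe
  rule 3 (vowel merger): wizahe → wizohe
  rule 4: no change — wizohe
  ⇒ Radili wizohe
*widake is the unique common source.

*widake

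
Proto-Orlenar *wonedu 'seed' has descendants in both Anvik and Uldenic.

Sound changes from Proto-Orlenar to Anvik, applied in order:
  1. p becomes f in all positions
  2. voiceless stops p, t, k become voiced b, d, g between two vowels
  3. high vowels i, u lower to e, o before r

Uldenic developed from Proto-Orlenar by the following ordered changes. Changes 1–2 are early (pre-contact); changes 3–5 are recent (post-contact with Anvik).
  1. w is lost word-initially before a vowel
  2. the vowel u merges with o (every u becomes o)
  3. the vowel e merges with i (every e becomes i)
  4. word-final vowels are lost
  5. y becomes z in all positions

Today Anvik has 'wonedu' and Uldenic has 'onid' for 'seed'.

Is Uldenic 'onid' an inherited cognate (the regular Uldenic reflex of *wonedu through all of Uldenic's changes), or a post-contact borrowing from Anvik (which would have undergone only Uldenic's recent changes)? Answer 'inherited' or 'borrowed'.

inherited

If inherited, *wonedu would pass through all of Uldenic's changes:
Uldenic: *wonedu
  wonedu → onedu   [glide loss]
  onedu → onedo   [vowel merger]
  onedo → onido   [vowel merger]
  onido → onid   [apocope]
  onid (rule 5 does not apply)
  giving Uldenic onid.
If borrowed from Anvik 'wonedu' after the early changes, it would undergo only the recent ones:
  rule 3 (vowel merger): wonedu → wonidu
  rule 4 (apocope): wonidu → wonid
  rule 5 (unconditioned shift): no change (wonid)
  ⇒ as a loan: wonid
Uldenic 'onid' matches the inherited outcome exactly, so it is an inherited cognate, not a loan.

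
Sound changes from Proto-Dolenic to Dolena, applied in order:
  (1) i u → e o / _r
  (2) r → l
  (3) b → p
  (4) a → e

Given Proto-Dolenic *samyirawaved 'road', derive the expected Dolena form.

Dolena: *samyirawaved
  samyirawaved → samyerawaved   [pre-rhotic lowering]
  samyerawaved → samyelawaved   [unconditioned shift]
  samyelawaved (rule 3 does not apply)
  samyelawaved → semyeleweved   [vowel merger]
  giving Dolena semyeleweved.

semyeleweved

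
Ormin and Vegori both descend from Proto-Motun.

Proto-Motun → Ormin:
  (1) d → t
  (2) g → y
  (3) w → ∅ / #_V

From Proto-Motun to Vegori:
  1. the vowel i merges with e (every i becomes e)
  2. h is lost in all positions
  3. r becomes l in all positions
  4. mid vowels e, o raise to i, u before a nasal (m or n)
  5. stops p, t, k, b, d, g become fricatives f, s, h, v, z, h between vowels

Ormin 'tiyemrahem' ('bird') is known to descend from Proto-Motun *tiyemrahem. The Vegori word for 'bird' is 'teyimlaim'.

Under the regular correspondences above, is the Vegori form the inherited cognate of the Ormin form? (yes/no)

yes

Derive the expected Vegori reflex of *tiyemrahem:
Vegori: *tiyemrahem
  tiyemrahem → teyemrahem   [vowel merger]
  teyemrahem → teyemraem   [h-loss]
  teyemraem → teyemlaem   [unconditioned shift]
  teyemlaem → teyimlaim   [pre-nasal raising]
  teyimlaim (rule 5 does not apply)
  giving Vegori teyimlaim.
Vegori 'teyimlaim' matches the regular reflex exactly, so the pair is cognate.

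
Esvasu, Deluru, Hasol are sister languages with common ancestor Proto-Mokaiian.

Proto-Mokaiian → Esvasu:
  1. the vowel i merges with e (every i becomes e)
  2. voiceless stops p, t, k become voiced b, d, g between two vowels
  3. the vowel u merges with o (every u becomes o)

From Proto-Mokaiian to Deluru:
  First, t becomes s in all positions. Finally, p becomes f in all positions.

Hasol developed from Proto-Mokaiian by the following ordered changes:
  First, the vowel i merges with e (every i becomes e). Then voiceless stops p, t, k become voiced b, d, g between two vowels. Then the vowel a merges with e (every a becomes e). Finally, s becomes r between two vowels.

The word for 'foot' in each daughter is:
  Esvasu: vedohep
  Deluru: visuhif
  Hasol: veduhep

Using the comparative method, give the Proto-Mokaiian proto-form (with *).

*vituhip

Position 4: Esvasu has o, Deluru has u, Hasol has u. Deluru preserves u here (none of its changes turn any other segment into u), so the proto-segment is *u.
Position 2: Esvasu has e, Deluru has i, Hasol has e. Deluru preserves i here (none of its changes turn any other segment into i), so the proto-segment is *i.
Verify the candidate proto-form against each daughter:
Esvasu: start from *vituhip.
  rule 1 (vowel merger): vituhip → vetuhep
  rule 2 (intervocalic voicing): vetuhep → veduhep
  rule 3 (vowel merger): veduhep → vedohep
  ⇒ Esvasu vedohep
Deluru: *vituhip
  vituhip → visuhip   [unconditioned shift]
  visuhip → visuhif   [unconditioned shift]
  giving Deluru visuhif.
Hasol: start from *vituhip.
  rule 1 (vowel merger): vituhip → vetuhep
  rule 2 (intervocalic voicing): vetuhep → veduhep
  rule 3: no change — veduhep
  rule 4: no change — veduhep
  ⇒ Hasol veduhep
No other proto-form is consistent with every reflex, so the reconstruction is *vituhip.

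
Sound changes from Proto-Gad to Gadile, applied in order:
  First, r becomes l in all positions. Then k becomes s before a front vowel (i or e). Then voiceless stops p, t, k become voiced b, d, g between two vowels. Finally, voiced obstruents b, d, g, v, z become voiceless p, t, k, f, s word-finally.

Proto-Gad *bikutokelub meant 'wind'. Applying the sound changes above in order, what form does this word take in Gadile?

bigudoselup

Gadile: *bikutokelub
  bikutokelub (rule 1 does not apply)
  bikutokelub → bikutoselub   [palatalisation]
  bikutoselub → bigudoselub   [intervocalic voicing]
  bigudoselub → bigudoselup   [final devoicing]
  giving Gadile bigudoselup.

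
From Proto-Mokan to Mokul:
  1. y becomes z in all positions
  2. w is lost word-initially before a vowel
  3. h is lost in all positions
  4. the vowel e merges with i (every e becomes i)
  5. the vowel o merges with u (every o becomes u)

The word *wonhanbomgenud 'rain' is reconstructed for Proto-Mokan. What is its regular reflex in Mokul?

unanbumginud

Mokul: start from *wonhanbomgenud.
  rule 1: no change — wonhanbomgenud
  rule 2 (glide loss): wonhanbomgenud → onhanbomgenud
  rule 3 (h-loss): onhanbomgenud → onanbomgenud
  rule 4 (vowel merger): onanbomgenud → onanbomginud
  rule 5 (vowel merger): onanbomginud → unanbumginud
  ⇒ Mokul unanbumginud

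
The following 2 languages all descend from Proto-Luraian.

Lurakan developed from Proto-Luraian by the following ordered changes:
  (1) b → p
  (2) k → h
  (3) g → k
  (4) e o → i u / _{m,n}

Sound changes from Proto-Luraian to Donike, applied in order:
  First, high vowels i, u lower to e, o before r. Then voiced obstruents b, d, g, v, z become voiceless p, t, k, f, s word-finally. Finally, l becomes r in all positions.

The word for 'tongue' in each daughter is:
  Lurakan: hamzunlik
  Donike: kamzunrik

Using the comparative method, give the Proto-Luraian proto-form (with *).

*kamzunlig

Position 9: Lurakan has k, Donike has k. In Lurakan, k can only continue *g, so the proto-segment is *g.
Position 7: Lurakan has l, Donike has r. Lurakan preserves l here (none of its changes turn any other segment into l), so the proto-segment is *l.
Position 1: Lurakan has h, Donike has k. Taking the neighbouring segments as reconstructed: Lurakan h could go back to *k or *h; Donike k can only go back to *k — the one source consistent with every daughter is *k.
Verify the candidate proto-form against each daughter:
Lurakan: *kamzunlig > hamzunlig > hamzunlik  (by unconditioned shift, unconditioned shift)
Donike: *kamzunlig > kamzunlik > kamzunrik  (by final devoicing, unconditioned shift)
Only *kamzunlig yields all of Lurakan hamzunlik, Donike kamzunrik.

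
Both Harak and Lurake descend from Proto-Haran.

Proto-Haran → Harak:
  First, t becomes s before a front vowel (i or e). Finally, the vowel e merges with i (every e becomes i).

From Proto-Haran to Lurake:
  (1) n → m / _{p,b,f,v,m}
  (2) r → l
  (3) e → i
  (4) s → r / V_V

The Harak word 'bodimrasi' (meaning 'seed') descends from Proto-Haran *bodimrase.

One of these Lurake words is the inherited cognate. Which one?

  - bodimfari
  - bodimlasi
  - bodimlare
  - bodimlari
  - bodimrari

bodimlari

Lurake: *bodimrase > bodimlase > bodimlasi > bodimlari  (by unconditioned shift, vowel merger, rhotacism)
Only 'bodimlari' matches the regular Lurake development of *bodimrase.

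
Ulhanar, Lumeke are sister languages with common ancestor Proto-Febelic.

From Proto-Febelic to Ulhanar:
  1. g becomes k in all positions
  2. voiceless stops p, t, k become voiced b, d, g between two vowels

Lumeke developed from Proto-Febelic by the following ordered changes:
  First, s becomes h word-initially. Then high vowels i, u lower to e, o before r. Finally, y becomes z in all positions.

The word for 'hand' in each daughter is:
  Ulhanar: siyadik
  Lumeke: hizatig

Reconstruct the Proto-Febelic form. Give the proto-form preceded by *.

Position 5: Ulhanar has d, Lumeke has t. Lumeke preserves t here (none of its changes turn any other segment into t), so the proto-segment is *t.
Position 1: Ulhanar has s, Lumeke has h. Ulhanar preserves s here (none of its changes turn any other segment into s), so the proto-segment is *s.
Position 3: Ulhanar has y, Lumeke has z. Ulhanar preserves y here (none of its changes turn any other segment into y), so the proto-segment is *y.
Verify the candidate proto-form against each daughter:
Ulhanar: *siyatig > siyatik > siyadik  (by unconditioned shift, intervocalic voicing)
Lumeke: *siyatig
  siyatig → hiyatig   [debuccalisation]
  hiyatig (rule 2 does not apply)
  hiyatig → hizatig   [unconditioned shift]
  giving Lumeke hizatig.
No other proto-form is consistent with every reflex, so the reconstruction is *siyatig.

*siyatig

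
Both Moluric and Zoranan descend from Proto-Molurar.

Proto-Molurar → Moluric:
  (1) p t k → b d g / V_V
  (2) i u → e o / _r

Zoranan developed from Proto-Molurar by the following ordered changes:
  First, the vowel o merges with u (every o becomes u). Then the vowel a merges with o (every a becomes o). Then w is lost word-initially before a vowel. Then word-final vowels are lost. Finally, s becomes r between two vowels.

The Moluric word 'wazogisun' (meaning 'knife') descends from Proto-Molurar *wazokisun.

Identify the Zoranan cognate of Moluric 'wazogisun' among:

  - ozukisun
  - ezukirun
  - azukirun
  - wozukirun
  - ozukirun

ozukirun

Zoranan: *wazokisun > wazukisun > wozukisun > ozukisun > ozukirun  (by vowel merger, vowel merger, glide loss, rhotacism)
Only 'ozukirun' matches the regular Zoranan development of *wazokisun.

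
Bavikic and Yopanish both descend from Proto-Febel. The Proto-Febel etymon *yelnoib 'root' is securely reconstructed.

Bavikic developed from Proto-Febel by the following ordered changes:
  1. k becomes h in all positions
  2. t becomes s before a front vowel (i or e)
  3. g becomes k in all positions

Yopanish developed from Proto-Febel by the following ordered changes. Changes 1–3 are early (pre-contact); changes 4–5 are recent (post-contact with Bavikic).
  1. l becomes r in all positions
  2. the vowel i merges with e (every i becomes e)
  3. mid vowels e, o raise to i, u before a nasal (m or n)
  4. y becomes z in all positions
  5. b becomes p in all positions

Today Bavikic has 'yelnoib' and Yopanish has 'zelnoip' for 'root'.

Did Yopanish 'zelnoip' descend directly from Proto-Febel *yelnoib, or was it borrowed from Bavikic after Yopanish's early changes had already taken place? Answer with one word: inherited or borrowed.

borrowed

If inherited, *yelnoib would pass through all of Yopanish's changes:
Yopanish: start from *yelnoib.
  rule 1 (unconditioned shift): yelnoib → yernoib
  rule 2 (vowel merger): yernoib → yernoeb
  rule 3: no change — yernoeb
  rule 4 (unconditioned shift): yernoeb → zernoeb
  rule 5 (unconditioned shift): zernoeb → zernoep
  ⇒ Yopanish zernoep
If borrowed from Bavikic 'yelnoib' after the early changes, it would undergo only the recent ones:
  rule 4 (unconditioned shift): yelnoib → zelnoib
  rule 5 (unconditioned shift): zelnoib → zelnoip
  ⇒ as a loan: zelnoip
Yopanish 'zelnoip' matches the loan outcome 'zelnoip', not the inherited 'zernoep' — it skipped the early Yopanish changes, so it was borrowed from Bavikic.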